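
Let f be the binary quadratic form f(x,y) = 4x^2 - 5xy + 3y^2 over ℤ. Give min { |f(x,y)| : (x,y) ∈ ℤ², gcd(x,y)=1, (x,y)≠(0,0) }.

translate: b→3 (≡-5 mod 8), so (4,-5,3)→(4,3,2)
flip: (4,3,2)→(2,-3,4)
translate: b→1 (≡-3 mod 4), so (2,-3,4)→(2,1,3)
reduced (well bottom): (2,1,3) with a≤c, −a<b≤a
well minimum = a = 2

2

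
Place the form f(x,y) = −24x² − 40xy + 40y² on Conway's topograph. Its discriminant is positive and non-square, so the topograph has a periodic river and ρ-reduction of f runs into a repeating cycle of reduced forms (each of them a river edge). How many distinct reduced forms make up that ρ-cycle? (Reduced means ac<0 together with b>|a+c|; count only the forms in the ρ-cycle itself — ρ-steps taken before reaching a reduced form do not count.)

D = 5440, ⌊√D⌋ = 73
descent: ρ → (40,40,-24)  [lands on river]
river: ρ → (-24,56,24)
river: ρ → (24,40,-40)
river: ρ → (-40,40,24)
river: ρ → (24,56,-24)
river: ρ → (-24,40,40)
ρ-cycle length = 6 (tail of 1 descent step not counted)

6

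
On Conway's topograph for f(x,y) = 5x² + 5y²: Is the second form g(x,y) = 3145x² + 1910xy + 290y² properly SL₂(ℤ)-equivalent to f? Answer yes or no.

D₁ = -100, D₂ = -100
f: reduced (well bottom): (5,0,5) with a≤c, −a<b≤a
g: flip: (3145,1910,290)→(290,-1910,3145)
g: translate: b→-170 (≡-1910 mod 580), so (290,-1910,3145)→(290,-170,25)
g: flip: (290,-170,25)→(25,170,290)
g: translate: b→20 (≡170 mod 50), so (25,170,290)→(25,20,5)
g: flip: (25,20,5)→(5,-20,25)
g: translate: b→0 (≡-20 mod 10), so (5,-20,25)→(5,0,5)
g: reduced (well bottom): (5,0,5) with a≤c, −a<b≤a
reduced forms (5, 0, 5) vs (5, 0, 5) ⇒ equivalent

yes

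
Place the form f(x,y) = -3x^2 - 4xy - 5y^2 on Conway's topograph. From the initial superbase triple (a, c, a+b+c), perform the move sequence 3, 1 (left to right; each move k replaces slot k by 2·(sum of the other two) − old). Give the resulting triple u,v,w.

start (-3,-5,-12) = (f(1,0),f(0,1),f(1,1))
replace slot 3: 2·((-3)+(-5)) − (-12) = -4 → (-3,-5,-4)
replace slot 1: 2·((-5)+(-4)) − (-3) = -15 → (-15,-5,-4)

-15,-5,-4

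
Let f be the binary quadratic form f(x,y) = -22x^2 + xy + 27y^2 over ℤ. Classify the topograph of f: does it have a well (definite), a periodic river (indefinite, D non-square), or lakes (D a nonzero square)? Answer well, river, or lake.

D = b²−4ac = 1² − 4·(-22)·27 = 2377
D > 0 non-square ⇒ indefinite ⇒ periodic river

river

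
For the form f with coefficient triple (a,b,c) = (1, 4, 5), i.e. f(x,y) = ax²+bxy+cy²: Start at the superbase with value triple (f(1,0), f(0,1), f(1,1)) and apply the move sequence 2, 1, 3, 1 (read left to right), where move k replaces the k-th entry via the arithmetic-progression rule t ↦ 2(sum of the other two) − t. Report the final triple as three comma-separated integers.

start (1,5,10) = (f(1,0),f(0,1),f(1,1))
replace slot 2: 2·(1+10) − 5 = 17 → (1,17,10)
replace slot 1: 2·(17+10) − 1 = 53 → (53,17,10)
replace slot 3: 2·(53+17) − 10 = 130 → (53,17,130)
replace slot 1: 2·(17+130) − 53 = 241 → (241,17,130)

241,17,130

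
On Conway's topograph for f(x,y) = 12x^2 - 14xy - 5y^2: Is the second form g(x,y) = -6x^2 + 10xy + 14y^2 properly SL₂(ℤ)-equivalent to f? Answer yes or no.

D₁ = 436, D₂ = 436
river cycle of f (length 30): (-5, 14, 12), (12, 10, -7), (-7, 18, 4), (4, 14, -15), (-15, 16, 3), (3, 20, -3), (-3, 16, 15), (15, 14, -4), (-4, 18, 7), (7, 10, -12), … (20 more)
river cycle of g (length 14): (14, 18, -2), (-2, 18, 14), (14, 10, -6), (-6, 14, 10), (10, 6, -10), (-10, 14, 6), (6, 10, -14), (-14, 18, 2), (2, 18, -14), (-14, 10, 6), … (4 more)
cycles differ ⇒ inequivalent

no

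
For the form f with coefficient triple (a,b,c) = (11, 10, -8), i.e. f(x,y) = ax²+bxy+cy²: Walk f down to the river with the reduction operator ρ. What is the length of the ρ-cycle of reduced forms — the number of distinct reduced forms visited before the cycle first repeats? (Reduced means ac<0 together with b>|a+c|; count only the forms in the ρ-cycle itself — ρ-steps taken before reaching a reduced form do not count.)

D = 452, ⌊√D⌋ = 21
river: ρ → (-8,6,13)
river: ρ → (13,20,-1)
river: ρ → (-1,20,13)
river: ρ → (13,6,-8)
river: ρ → (-8,10,11)
river: ρ → (11,12,-7)
river: ρ → (-7,16,7)
river: ρ → (7,12,-11)
river: ρ → (-11,10,8)
river: ρ → (8,6,-13)
river: ρ → (-13,20,1)
river: ρ → (1,20,-13)
river: ρ → (-13,6,8)
river: ρ → (8,10,-11)
river: ρ → (-11,12,7)
river: ρ → (7,16,-7)
river: ρ → (-7,12,11)
river: ρ → (11,10,-8)
ρ-cycle length = 18 (tail of 0 descent steps not counted)

18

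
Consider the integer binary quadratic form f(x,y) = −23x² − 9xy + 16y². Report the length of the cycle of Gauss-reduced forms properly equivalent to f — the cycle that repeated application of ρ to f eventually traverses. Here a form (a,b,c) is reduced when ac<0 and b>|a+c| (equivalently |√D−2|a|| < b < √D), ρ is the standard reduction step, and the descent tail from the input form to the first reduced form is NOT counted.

D = 1553, ⌊√D⌋ = 39
descent: ρ → (16,9,-23)  [lands on river]
river: ρ → (-23,37,2)
river: ρ → (2,39,-4)
river: ρ → (-4,33,29)
river: ρ → (29,25,-8)
river: ρ → (-8,39,1)
river: ρ → (1,39,-8)
river: ρ → (-8,25,29)
river: ρ → (29,33,-4)
river: ρ → (-4,39,2)
river: ρ → (2,37,-23)
river: ρ → (-23,9,16)
river: ρ → (16,23,-16)
river: ρ → (-16,9,23)
river: ρ → (23,37,-2)
river: ρ → (-2,39,4)
river: ρ → (4,33,-29)
river: ρ → (-29,25,8)
river: ρ → (8,39,-1)
river: ρ → (-1,39,8)
river: ρ → (8,25,-29)
river: ρ → (-29,33,4)
river: ρ → (4,39,-2)
river: ρ → (-2,37,23)
river: ρ → (23,9,-16)
river: ρ → (-16,23,16)
ρ-cycle length = 26 (tail of 1 descent step not counted)

26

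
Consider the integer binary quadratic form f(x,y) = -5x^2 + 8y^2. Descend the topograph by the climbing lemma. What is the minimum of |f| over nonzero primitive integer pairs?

descent: ρ → (8,0,-5)
descent: ρ → (-5,10,3)  [lands on river]
river: ρ → (3,8,-8)
river: ρ → (-8,8,3)
river: ρ → (3,10,-5)
closes: descent 2, river 4
min |a| on river = 3

3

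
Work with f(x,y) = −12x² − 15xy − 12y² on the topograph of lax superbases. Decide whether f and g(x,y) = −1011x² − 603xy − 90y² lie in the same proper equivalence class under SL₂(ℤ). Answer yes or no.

D₁ = -351, D₂ = -351
f is negative-definite; reduce −f:
−f: translate: b→-9 (≡15 mod 24), so (12,15,12)→(12,-9,9)
−f: flip: (12,-9,9)→(9,9,12)
−f: reduced (well bottom): (9,9,12) with a≤c, −a<b≤a
flip sign back: reduced form of f is (-9,-9,-12)
g is negative-definite; reduce −g:
−g: flip: (1011,603,90)→(90,-603,1011)
−g: translate: b→-63 (≡-603 mod 180), so (90,-603,1011)→(90,-63,12)
−g: flip: (90,-63,12)→(12,63,90)
−g: translate: b→-9 (≡63 mod 24), so (12,63,90)→(12,-9,9)
−g: flip: (12,-9,9)→(9,9,12)
−g: reduced (well bottom): (9,9,12) with a≤c, −a<b≤a
flip sign back: reduced form of g is (-9,-9,-12)
reduced forms (-9, -9, -12) vs (-9, -9, -12) ⇒ equivalent

yes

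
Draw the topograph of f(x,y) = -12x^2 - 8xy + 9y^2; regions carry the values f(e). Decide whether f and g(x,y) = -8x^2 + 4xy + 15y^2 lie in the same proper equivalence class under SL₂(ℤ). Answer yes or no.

D₁ = 496, D₂ = 496
river cycle of f (length 16): (9, 8, -12), (-12, 16, 5), (5, 14, -15), (-15, 16, 4), (4, 16, -15), (-15, 14, 5), (5, 16, -12), (-12, 8, 9), (9, 10, -11), (-11, 12, 8), … (6 more)
river cycle of g (length 16): (-8, 20, 3), (3, 22, -1), (-1, 22, 3), (3, 20, -8), (-8, 12, 11), (11, 10, -9), (-9, 8, 12), (12, 16, -5), (-5, 14, 15), (15, 16, -4), … (6 more)
cycles differ ⇒ inequivalent

no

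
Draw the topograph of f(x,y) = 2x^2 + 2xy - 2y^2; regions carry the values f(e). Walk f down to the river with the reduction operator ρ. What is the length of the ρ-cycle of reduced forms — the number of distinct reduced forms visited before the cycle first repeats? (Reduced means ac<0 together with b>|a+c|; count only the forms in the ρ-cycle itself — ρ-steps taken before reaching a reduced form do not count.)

D = 20, ⌊√D⌋ = 4
river: ρ → (-2,2,2)
river: ρ → (2,2,-2)
ρ-cycle length = 2 (tail of 0 descent steps not counted)

2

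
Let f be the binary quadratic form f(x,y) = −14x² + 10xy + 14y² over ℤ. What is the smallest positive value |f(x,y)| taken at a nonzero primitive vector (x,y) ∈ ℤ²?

river: ρ → (14,18,-10)
river: ρ → (-10,22,10)
river: ρ → (10,18,-14)
river: ρ → (-14,10,14)
closes: descent 0, river 4
min |a| on river = 10

10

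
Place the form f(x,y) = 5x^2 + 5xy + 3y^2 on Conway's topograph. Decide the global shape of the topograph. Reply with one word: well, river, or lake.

D = b²−4ac = 5² − 4·5·3 = -35
D < 0 ⇒ definite ⇒ every region one sign ⇒ single well

well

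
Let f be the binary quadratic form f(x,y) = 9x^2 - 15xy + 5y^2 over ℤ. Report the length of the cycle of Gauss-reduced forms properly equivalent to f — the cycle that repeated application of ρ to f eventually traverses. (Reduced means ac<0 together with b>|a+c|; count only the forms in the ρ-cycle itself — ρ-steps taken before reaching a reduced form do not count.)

D = 45, ⌊√D⌋ = 6
descent: ρ → (5,5,-1)  [lands on river]
river: ρ → (-1,5,5)
ρ-cycle length = 2 (tail of 1 descent step not counted)

2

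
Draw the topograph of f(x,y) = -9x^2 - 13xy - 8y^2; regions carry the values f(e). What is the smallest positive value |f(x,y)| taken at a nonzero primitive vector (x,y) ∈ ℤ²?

translate: b→-5 (≡13 mod 18), so (9,13,8)→(9,-5,4)
flip: (9,-5,4)→(4,5,9)
translate: b→-3 (≡5 mod 8), so (4,5,9)→(4,-3,8)
reduced (well bottom): (4,-3,8) with a≤c, −a<b≤a
well minimum |f| = |-4| = 4 (negative-definite)

4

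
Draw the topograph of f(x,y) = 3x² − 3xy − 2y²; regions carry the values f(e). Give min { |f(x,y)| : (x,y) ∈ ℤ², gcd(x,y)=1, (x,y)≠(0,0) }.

descent: ρ → (-2,3,3)  [lands on river]
river: ρ → (3,3,-2)
river: ρ → (-2,5,1)
river: ρ → (1,5,-2)
closes: descent 1, river 4
min |a| on river = 1

1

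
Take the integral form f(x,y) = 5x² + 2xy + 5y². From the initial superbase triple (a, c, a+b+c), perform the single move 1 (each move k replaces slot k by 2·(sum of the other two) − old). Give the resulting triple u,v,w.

start (5,5,12) = (f(1,0),f(0,1),f(1,1))
replace slot 1: 2·(5+12) − 5 = 29 → (29,5,12)

29,5,12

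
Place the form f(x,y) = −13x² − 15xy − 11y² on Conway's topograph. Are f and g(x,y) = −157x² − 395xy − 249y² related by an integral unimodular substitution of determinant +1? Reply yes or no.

D₁ = -347, D₂ = -347
f is negative-definite; reduce −f:
−f: translate: b→-11 (≡15 mod 26), so (13,15,11)→(13,-11,9)
−f: flip: (13,-11,9)→(9,11,13)
−f: translate: b→-7 (≡11 mod 18), so (9,11,13)→(9,-7,11)
−f: reduced (well bottom): (9,-7,11) with a≤c, −a<b≤a
flip sign back: reduced form of f is (-9,7,-11)
g is negative-definite; reduce −g:
−g: translate: b→81 (≡395 mod 314), so (157,395,249)→(157,81,11)
−g: flip: (157,81,11)→(11,-81,157)
−g: translate: b→7 (≡-81 mod 22), so (11,-81,157)→(11,7,9)
−g: flip: (11,7,9)→(9,-7,11)
−g: reduced (well bottom): (9,-7,11) with a≤c, −a<b≤a
flip sign back: reduced form of g is (-9,7,-11)
reduced forms (-9, 7, -11) vs (-9, 7, -11) ⇒ equivalent

yes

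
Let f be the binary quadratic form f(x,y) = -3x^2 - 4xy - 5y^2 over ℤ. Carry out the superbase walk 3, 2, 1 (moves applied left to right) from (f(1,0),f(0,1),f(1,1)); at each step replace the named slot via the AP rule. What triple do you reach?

start (-3,-5,-12) = (f(1,0),f(0,1),f(1,1))
replace slot 3: 2·((-3)+(-5)) − (-12) = -4 → (-3,-5,-4)
replace slot 2: 2·((-3)+(-4)) − (-5) = -9 → (-3,-9,-4)
replace slot 1: 2·((-9)+(-4)) − (-3) = -23 → (-23,-9,-4)

-23,-9,-4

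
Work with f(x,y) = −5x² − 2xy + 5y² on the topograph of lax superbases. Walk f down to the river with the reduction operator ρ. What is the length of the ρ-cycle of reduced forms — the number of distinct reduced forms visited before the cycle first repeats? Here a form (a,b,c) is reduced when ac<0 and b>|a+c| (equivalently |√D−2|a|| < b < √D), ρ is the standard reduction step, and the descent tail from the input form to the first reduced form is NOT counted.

D = 104, ⌊√D⌋ = 10
descent: ρ → (5,2,-5)  [lands on river]
river: ρ → (-5,8,2)
river: ρ → (2,8,-5)
river: ρ → (-5,2,5)
river: ρ → (5,8,-2)
river: ρ → (-2,8,5)
ρ-cycle length = 6 (tail of 1 descent step not counted)

6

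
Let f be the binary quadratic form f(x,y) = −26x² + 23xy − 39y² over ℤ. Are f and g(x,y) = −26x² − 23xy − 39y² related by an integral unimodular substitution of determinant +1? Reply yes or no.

D₁ = -3527, D₂ = -3527
f is negative-definite; reduce −f:
−f: reduced (well bottom): (26,-23,39) with a≤c, −a<b≤a
flip sign back: reduced form of f is (-26,23,-39)
g is negative-definite; reduce −g:
−g: reduced (well bottom): (26,23,39) with a≤c, −a<b≤a
flip sign back: reduced form of g is (-26,-23,-39)
reduced forms (-26, 23, -39) vs (-26, -23, -39) ⇒ inequivalent

no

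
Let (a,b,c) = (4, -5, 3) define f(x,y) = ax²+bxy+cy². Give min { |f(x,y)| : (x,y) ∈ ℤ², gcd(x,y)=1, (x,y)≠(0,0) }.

translate: b→3 (≡-5 mod 8), so (4,-5,3)→(4,3,2)
flip: (4,3,2)→(2,-3,4)
translate: b→1 (≡-3 mod 4), so (2,-3,4)→(2,1,3)
reduced (well bottom): (2,1,3) with a≤c, −a<b≤a
well minimum = a = 2

2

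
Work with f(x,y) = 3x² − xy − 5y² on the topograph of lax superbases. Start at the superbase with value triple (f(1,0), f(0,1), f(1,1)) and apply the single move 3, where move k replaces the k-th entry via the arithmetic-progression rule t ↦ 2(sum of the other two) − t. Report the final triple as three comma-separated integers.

start (3,-5,-3) = (f(1,0),f(0,1),f(1,1))
replace slot 3: 2·(3+(-5)) − (-3) = -1 → (3,-5,-1)

3,-5,-1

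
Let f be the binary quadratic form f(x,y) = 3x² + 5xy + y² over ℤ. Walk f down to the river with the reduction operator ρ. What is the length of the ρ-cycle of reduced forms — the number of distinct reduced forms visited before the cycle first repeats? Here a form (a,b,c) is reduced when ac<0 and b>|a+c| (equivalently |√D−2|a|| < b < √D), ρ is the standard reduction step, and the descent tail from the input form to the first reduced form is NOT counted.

D = 13, ⌊√D⌋ = 3
descent: ρ → (1,3,-1)  [lands on river]
river: ρ → (-1,3,1)
ρ-cycle length = 2 (tail of 1 descent step not counted)

2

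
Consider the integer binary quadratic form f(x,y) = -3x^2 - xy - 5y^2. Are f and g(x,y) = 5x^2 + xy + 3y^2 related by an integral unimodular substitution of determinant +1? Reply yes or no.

D₁ = -59, D₂ = -59
f is negative-definite; reduce −f:
−f: reduced (well bottom): (3,1,5) with a≤c, −a<b≤a
flip sign back: reduced form of f is (-3,-1,-5)
g: flip: (5,1,3)→(3,-1,5)
g: reduced (well bottom): (3,-1,5) with a≤c, −a<b≤a
reduced forms (-3, -1, -5) vs (3, -1, 5) ⇒ inequivalent

no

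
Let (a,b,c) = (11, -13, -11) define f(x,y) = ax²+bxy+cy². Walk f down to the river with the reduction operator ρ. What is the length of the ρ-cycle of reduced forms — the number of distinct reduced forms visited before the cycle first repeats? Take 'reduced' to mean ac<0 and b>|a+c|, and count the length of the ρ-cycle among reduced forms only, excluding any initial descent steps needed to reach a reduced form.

D = 653, ⌊√D⌋ = 25
descent: ρ → (-11,13,11)  [lands on river]
river: ρ → (11,9,-13)
river: ρ → (-13,17,7)
river: ρ → (7,25,-1)
river: ρ → (-1,25,7)
river: ρ → (7,17,-13)
river: ρ → (-13,9,11)
river: ρ → (11,13,-11)
river: ρ → (-11,9,13)
river: ρ → (13,17,-7)
river: ρ → (-7,25,1)
river: ρ → (1,25,-7)
river: ρ → (-7,17,13)
river: ρ → (13,9,-11)
ρ-cycle length = 14 (tail of 1 descent step not counted)

14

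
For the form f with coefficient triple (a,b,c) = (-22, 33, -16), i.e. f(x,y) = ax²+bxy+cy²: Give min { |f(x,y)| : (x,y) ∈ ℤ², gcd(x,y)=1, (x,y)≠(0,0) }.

translate: b→11 (≡-33 mod 44), so (22,-33,16)→(22,11,5)
flip: (22,11,5)→(5,-11,22)
translate: b→-1 (≡-11 mod 10), so (5,-11,22)→(5,-1,16)
reduced (well bottom): (5,-1,16) with a≤c, −a<b≤a
well minimum |f| = |-5| = 5 (negative-definite)

5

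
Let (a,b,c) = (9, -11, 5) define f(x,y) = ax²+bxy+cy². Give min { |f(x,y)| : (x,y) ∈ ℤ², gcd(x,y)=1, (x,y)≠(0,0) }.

translate: b→7 (≡-11 mod 18), so (9,-11,5)→(9,7,3)
flip: (9,7,3)→(3,-7,9)
translate: b→-1 (≡-7 mod 6), so (3,-7,9)→(3,-1,5)
reduced (well bottom): (3,-1,5) with a≤c, −a<b≤a
well minimum = a = 3

3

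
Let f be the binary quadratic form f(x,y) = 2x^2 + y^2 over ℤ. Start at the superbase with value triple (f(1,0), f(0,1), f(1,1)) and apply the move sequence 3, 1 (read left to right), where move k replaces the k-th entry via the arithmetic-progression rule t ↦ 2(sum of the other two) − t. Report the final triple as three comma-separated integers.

start (2,1,3) = (f(1,0),f(0,1),f(1,1))
replace slot 3: 2·(2+1) − 3 = 3 → (2,1,3)
replace slot 1: 2·(1+3) − 2 = 6 → (6,1,3)

6,1,3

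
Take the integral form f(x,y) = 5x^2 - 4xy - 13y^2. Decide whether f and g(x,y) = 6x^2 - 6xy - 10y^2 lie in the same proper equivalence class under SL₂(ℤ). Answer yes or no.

D₁ = 276, D₂ = 276
river cycle of f (length 8): (5, 16, -1), (-1, 16, 5), (5, 14, -4), (-4, 10, 11), (11, 12, -3), (-3, 12, 11), (11, 10, -4), (-4, 14, 5)
river cycle of g (length 4): (-10, 6, 6), (6, 6, -10), (-10, 14, 2), (2, 14, -10)
cycles differ ⇒ inequivalent

no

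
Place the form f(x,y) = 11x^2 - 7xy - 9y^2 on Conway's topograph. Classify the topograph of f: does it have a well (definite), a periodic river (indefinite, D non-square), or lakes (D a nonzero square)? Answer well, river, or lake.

D = b²−4ac = (-7)² − 4·11·(-9) = 445
D > 0 non-square ⇒ indefinite ⇒ periodic river

river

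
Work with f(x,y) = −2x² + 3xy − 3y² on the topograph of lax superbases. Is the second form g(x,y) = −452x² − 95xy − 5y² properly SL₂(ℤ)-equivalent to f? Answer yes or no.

D₁ = -15, D₂ = -15
f is negative-definite; reduce −f:
−f: translate: b→1 (≡-3 mod 4), so (2,-3,3)→(2,1,2)
−f: reduced (well bottom): (2,1,2) with a≤c, −a<b≤a
flip sign back: reduced form of f is (-2,-1,-2)
g is negative-definite; reduce −g:
−g: flip: (452,95,5)→(5,-95,452)
−g: translate: b→5 (≡-95 mod 10), so (5,-95,452)→(5,5,2)
−g: flip: (5,5,2)→(2,-5,5)
−g: translate: b→-1 (≡-5 mod 4), so (2,-5,5)→(2,-1,2)
−g: flip: (2,-1,2)→(2,1,2)
−g: reduced (well bottom): (2,1,2) with a≤c, −a<b≤a
flip sign back: reduced form of g is (-2,-1,-2)
reduced forms (-2, -1, -2) vs (-2, -1, -2) ⇒ equivalent

yes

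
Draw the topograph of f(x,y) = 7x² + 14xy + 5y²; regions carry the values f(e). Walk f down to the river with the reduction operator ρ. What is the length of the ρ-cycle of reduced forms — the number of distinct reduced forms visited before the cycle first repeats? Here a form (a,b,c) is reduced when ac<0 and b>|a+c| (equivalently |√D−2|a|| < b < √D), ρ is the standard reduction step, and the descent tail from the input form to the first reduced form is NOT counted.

D = 56, ⌊√D⌋ = 7
descent: ρ → (5,6,-1)  [lands on river]
river: ρ → (-1,6,5)
river: ρ → (5,4,-2)
river: ρ → (-2,4,5)
ρ-cycle length = 4 (tail of 1 descent step not counted)

4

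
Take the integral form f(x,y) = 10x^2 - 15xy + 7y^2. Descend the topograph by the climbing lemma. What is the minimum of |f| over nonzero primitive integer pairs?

translate: b→5 (≡-15 mod 20), so (10,-15,7)→(10,5,2)
flip: (10,5,2)→(2,-5,10)
translate: b→-1 (≡-5 mod 4), so (2,-5,10)→(2,-1,7)
reduced (well bottom): (2,-1,7) with a≤c, −a<b≤a
well minimum = a = 2

2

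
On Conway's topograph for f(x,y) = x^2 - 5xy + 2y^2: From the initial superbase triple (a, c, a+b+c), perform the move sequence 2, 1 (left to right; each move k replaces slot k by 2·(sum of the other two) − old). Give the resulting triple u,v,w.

start (1,2,-2) = (f(1,0),f(0,1),f(1,1))
replace slot 2: 2·(1+(-2)) − 2 = -4 → (1,-4,-2)
replace slot 1: 2·((-4)+(-2)) − 1 = -13 → (-13,-4,-2)

-13,-4,-2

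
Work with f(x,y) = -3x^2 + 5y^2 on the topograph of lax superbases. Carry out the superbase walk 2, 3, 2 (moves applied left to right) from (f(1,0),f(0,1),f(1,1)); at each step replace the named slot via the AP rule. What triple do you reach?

start (-3,5,2) = (f(1,0),f(0,1),f(1,1))
replace slot 2: 2·((-3)+2) − 5 = -7 → (-3,-7,2)
replace slot 3: 2·((-3)+(-7)) − 2 = -22 → (-3,-7,-22)
replace slot 2: 2·((-3)+(-22)) − (-7) = -43 → (-3,-43,-22)

-3,-43,-22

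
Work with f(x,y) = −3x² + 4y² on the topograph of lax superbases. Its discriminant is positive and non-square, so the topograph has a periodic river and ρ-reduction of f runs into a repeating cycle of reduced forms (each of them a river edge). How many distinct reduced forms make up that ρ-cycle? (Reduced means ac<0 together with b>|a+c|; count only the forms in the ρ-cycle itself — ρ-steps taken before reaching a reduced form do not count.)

D = 48, ⌊√D⌋ = 6
descent: ρ → (4,0,-3)
descent: ρ → (-3,6,1)  [lands on river]
river: ρ → (1,6,-3)
ρ-cycle length = 2 (tail of 2 descent steps not counted)

2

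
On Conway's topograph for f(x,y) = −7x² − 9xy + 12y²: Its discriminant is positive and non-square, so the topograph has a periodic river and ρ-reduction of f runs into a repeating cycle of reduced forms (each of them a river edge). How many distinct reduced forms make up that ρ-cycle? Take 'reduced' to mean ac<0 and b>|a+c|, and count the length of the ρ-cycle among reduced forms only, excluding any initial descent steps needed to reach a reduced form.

D = 417, ⌊√D⌋ = 20
descent: ρ → (12,9,-7)  [lands on river]
river: ρ → (-7,19,2)
river: ρ → (2,17,-16)
river: ρ → (-16,15,3)
river: ρ → (3,15,-16)
river: ρ → (-16,17,2)
river: ρ → (2,19,-7)
river: ρ → (-7,9,12)
river: ρ → (12,15,-4)
river: ρ → (-4,17,8)
river: ρ → (8,15,-6)
river: ρ → (-6,9,14)
river: ρ → (14,19,-1)
river: ρ → (-1,19,14)
river: ρ → (14,9,-6)
river: ρ → (-6,15,8)
river: ρ → (8,17,-4)
river: ρ → (-4,15,12)
ρ-cycle length = 18 (tail of 1 descent step not counted)

18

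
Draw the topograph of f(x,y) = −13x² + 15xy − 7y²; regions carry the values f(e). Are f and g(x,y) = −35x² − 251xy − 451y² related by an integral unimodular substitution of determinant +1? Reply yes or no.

D₁ = -139, D₂ = -139
f is negative-definite; reduce −f:
−f: translate: b→11 (≡-15 mod 26), so (13,-15,7)→(13,11,5)
−f: flip: (13,11,5)→(5,-11,13)
−f: translate: b→-1 (≡-11 mod 10), so (5,-11,13)→(5,-1,7)
−f: reduced (well bottom): (5,-1,7) with a≤c, −a<b≤a
flip sign back: reduced form of f is (-5,1,-7)
g is negative-definite; reduce −g:
−g: translate: b→-29 (≡251 mod 70), so (35,251,451)→(35,-29,7)
−g: flip: (35,-29,7)→(7,29,35)
−g: translate: b→1 (≡29 mod 14), so (7,29,35)→(7,1,5)
−g: flip: (7,1,5)→(5,-1,7)
−g: reduced (well bottom): (5,-1,7) with a≤c, −a<b≤a
flip sign back: reduced form of g is (-5,1,-7)
reduced forms (-5, 1, -7) vs (-5, 1, -7) ⇒ equivalent

yes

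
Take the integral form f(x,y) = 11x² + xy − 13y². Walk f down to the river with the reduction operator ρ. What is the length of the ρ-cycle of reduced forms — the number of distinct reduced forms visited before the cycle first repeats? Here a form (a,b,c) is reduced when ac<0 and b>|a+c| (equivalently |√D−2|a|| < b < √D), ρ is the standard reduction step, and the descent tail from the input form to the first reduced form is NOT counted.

D = 573, ⌊√D⌋ = 23
descent: ρ → (-13,-1,11)
descent: ρ → (11,23,-1)  [lands on river]
river: ρ → (-1,23,11)
river: ρ → (11,21,-3)
river: ρ → (-3,21,11)
ρ-cycle length = 4 (tail of 2 descent steps not counted)

4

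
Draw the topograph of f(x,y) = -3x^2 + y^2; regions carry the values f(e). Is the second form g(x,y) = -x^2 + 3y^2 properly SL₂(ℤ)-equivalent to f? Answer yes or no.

D₁ = 12, D₂ = 12
river cycle of f (length 2): (1, 2, -2), (-2, 2, 1)
river cycle of g (length 2): (-1, 2, 2), (2, 2, -1)
cycles differ ⇒ inequivalent

no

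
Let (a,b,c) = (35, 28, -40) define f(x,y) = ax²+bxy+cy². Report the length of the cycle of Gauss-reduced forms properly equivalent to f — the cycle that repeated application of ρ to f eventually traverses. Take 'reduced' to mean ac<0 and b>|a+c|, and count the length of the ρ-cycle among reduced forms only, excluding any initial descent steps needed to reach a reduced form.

D = 6384, ⌊√D⌋ = 79
river: ρ → (-40,52,23)
river: ρ → (23,40,-52)
river: ρ → (-52,64,11)
river: ρ → (11,68,-40)
river: ρ → (-40,12,39)
river: ρ → (39,66,-13)
river: ρ → (-13,64,44)
river: ρ → (44,24,-33)
river: ρ → (-33,42,35)
river: ρ → (35,28,-40)
ρ-cycle length = 10 (tail of 0 descent steps not counted)

10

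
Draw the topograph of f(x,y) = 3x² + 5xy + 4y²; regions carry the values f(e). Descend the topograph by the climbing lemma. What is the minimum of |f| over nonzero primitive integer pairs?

translate: b→-1 (≡5 mod 6), so (3,5,4)→(3,-1,2)
flip: (3,-1,2)→(2,1,3)
reduced (well bottom): (2,1,3) with a≤c, −a<b≤a
well minimum = a = 2

2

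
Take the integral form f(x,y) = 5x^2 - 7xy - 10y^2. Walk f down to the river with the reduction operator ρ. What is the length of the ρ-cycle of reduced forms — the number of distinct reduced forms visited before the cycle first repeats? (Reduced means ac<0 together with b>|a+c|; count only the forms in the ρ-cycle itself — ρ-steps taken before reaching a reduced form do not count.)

D = 249, ⌊√D⌋ = 15
descent: ρ → (-10,7,5)  [lands on river]
river: ρ → (5,13,-4)
river: ρ → (-4,11,8)
river: ρ → (8,5,-7)
river: ρ → (-7,9,6)
river: ρ → (6,15,-1)
river: ρ → (-1,15,6)
river: ρ → (6,9,-7)
river: ρ → (-7,5,8)
river: ρ → (8,11,-4)
river: ρ → (-4,13,5)
river: ρ → (5,7,-10)
river: ρ → (-10,13,2)
river: ρ → (2,15,-3)
river: ρ → (-3,15,2)
river: ρ → (2,13,-10)
ρ-cycle length = 16 (tail of 1 descent step not counted)

16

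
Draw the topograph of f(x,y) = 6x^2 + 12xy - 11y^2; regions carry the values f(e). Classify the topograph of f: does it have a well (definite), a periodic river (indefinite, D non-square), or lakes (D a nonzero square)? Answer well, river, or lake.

D = b²−4ac = 12² − 4·6·(-11) = 408
D > 0 non-square ⇒ indefinite ⇒ periodic river

river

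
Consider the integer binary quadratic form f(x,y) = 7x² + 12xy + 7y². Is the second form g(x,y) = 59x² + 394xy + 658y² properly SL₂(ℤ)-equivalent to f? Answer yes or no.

D₁ = -52, D₂ = -52
f: translate: b→-2 (≡12 mod 14), so (7,12,7)→(7,-2,2)
f: flip: (7,-2,2)→(2,2,7)
f: reduced (well bottom): (2,2,7) with a≤c, −a<b≤a
g: translate: b→40 (≡394 mod 118), so (59,394,658)→(59,40,7)
g: flip: (59,40,7)→(7,-40,59)
g: translate: b→2 (≡-40 mod 14), so (7,-40,59)→(7,2,2)
g: flip: (7,2,2)→(2,-2,7)
g: translate: b→2 (≡-2 mod 4), so (2,-2,7)→(2,2,7)
g: reduced (well bottom): (2,2,7) with a≤c, −a<b≤a
reduced forms (2, 2, 7) vs (2, 2, 7) ⇒ equivalent

yes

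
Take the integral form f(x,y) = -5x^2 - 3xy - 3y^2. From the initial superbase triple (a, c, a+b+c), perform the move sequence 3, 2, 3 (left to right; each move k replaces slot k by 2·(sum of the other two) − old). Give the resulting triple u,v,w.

start (-5,-3,-11) = (f(1,0),f(0,1),f(1,1))
replace slot 3: 2·((-5)+(-3)) − (-11) = -5 → (-5,-3,-5)
replace slot 2: 2·((-5)+(-5)) − (-3) = -17 → (-5,-17,-5)
replace slot 3: 2·((-5)+(-17)) − (-5) = -39 → (-5,-17,-39)

-5,-17,-39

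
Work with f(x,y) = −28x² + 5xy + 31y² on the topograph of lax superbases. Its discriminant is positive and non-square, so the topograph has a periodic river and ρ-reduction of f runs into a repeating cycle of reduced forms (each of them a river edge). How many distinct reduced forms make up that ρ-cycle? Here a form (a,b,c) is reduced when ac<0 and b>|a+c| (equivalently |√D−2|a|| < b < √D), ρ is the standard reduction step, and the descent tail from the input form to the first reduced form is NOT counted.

D = 3497, ⌊√D⌋ = 59
river: ρ → (31,57,-2)
river: ρ → (-2,59,2)
river: ρ → (2,57,-31)
river: ρ → (-31,5,28)
river: ρ → (28,51,-8)
river: ρ → (-8,45,46)
river: ρ → (46,47,-7)
river: ρ → (-7,51,32)
river: ρ → (32,13,-26)
river: ρ → (-26,39,19)
river: ρ → (19,37,-28)
river: ρ → (-28,19,28)
river: ρ → (28,37,-19)
river: ρ → (-19,39,26)
river: ρ → (26,13,-32)
river: ρ → (-32,51,7)
river: ρ → (7,47,-46)
river: ρ → (-46,45,8)
river: ρ → (8,51,-28)
river: ρ → (-28,5,31)
ρ-cycle length = 20 (tail of 0 descent steps not counted)

20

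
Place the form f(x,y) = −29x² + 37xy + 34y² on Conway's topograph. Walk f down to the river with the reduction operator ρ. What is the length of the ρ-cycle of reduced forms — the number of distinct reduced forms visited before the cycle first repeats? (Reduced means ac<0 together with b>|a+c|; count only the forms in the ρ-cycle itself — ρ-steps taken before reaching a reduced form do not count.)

D = 5313, ⌊√D⌋ = 72
river: ρ → (34,31,-32)
river: ρ → (-32,33,33)
river: ρ → (33,33,-32)
river: ρ → (-32,31,34)
river: ρ → (34,37,-29)
river: ρ → (-29,21,42)
river: ρ → (42,63,-8)
river: ρ → (-8,65,34)
river: ρ → (34,71,-2)
river: ρ → (-2,69,69)
river: ρ → (69,69,-2)
river: ρ → (-2,71,34)
river: ρ → (34,65,-8)
river: ρ → (-8,63,42)
river: ρ → (42,21,-29)
river: ρ → (-29,37,34)
ρ-cycle length = 16 (tail of 0 descent steps not counted)

16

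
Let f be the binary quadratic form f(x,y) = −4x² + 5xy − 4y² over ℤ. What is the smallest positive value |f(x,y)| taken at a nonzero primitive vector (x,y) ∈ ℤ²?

translate: b→3 (≡-5 mod 8), so (4,-5,4)→(4,3,3)
flip: (4,3,3)→(3,-3,4)
translate: b→3 (≡-3 mod 6), so (3,-3,4)→(3,3,4)
reduced (well bottom): (3,3,4) with a≤c, −a<b≤a
well minimum |f| = |-3| = 3 (negative-definite)

3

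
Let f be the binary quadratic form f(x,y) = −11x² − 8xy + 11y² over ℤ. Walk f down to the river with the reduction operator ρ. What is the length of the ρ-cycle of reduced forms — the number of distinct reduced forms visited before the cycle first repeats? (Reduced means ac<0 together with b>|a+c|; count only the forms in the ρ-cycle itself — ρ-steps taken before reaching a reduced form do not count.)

D = 548, ⌊√D⌋ = 23
descent: ρ → (11,8,-11)  [lands on river]
river: ρ → (-11,14,8)
river: ρ → (8,18,-7)
river: ρ → (-7,10,16)
river: ρ → (16,22,-1)
river: ρ → (-1,22,16)
river: ρ → (16,10,-7)
river: ρ → (-7,18,8)
river: ρ → (8,14,-11)
river: ρ → (-11,8,11)
river: ρ → (11,14,-8)
river: ρ → (-8,18,7)
river: ρ → (7,10,-16)
river: ρ → (-16,22,1)
river: ρ → (1,22,-16)
river: ρ → (-16,10,7)
river: ρ → (7,18,-8)
river: ρ → (-8,14,11)
ρ-cycle length = 18 (tail of 1 descent step not counted)

18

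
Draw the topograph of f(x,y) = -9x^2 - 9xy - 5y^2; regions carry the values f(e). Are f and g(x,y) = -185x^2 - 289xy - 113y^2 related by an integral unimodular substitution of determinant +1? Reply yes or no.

D₁ = -99, D₂ = -99
f is negative-definite; reduce −f:
−f: flip: (9,9,5)→(5,-9,9)
−f: translate: b→1 (≡-9 mod 10), so (5,-9,9)→(5,1,5)
−f: reduced (well bottom): (5,1,5) with a≤c, −a<b≤a
flip sign back: reduced form of f is (-5,-1,-5)
g is negative-definite; reduce −g:
−g: translate: b→-81 (≡289 mod 370), so (185,289,113)→(185,-81,9)
−g: flip: (185,-81,9)→(9,81,185)
−g: translate: b→9 (≡81 mod 18), so (9,81,185)→(9,9,5)
−g: flip: (9,9,5)→(5,-9,9)
−g: translate: b→1 (≡-9 mod 10), so (5,-9,9)→(5,1,5)
−g: reduced (well bottom): (5,1,5) with a≤c, −a<b≤a
flip sign back: reduced form of g is (-5,-1,-5)
reduced forms (-5, -1, -5) vs (-5, -1, -5) ⇒ equivalent

yes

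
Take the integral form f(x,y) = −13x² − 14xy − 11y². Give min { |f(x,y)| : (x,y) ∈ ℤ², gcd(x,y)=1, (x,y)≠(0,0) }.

translate: b→-12 (≡14 mod 26), so (13,14,11)→(13,-12,10)
flip: (13,-12,10)→(10,12,13)
translate: b→-8 (≡12 mod 20), so (10,12,13)→(10,-8,11)
reduced (well bottom): (10,-8,11) with a≤c, −a<b≤a
well minimum |f| = |-10| = 10 (negative-definite)

10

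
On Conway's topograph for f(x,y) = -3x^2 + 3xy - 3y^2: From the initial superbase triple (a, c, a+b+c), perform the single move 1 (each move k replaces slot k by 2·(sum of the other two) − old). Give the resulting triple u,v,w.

start (-3,-3,-3) = (f(1,0),f(0,1),f(1,1))
replace slot 1: 2·((-3)+(-3)) − (-3) = -9 → (-9,-3,-3)

-9,-3,-3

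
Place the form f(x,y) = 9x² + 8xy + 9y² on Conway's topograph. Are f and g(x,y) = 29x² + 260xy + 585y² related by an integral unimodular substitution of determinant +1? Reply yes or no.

D₁ = -260, D₂ = -260
f: reduced (well bottom): (9,8,9) with a≤c, −a<b≤a
g: translate: b→28 (≡260 mod 58), so (29,260,585)→(29,28,9)
g: flip: (29,28,9)→(9,-28,29)
g: translate: b→8 (≡-28 mod 18), so (9,-28,29)→(9,8,9)
g: reduced (well bottom): (9,8,9) with a≤c, −a<b≤a
reduced forms (9, 8, 9) vs (9, 8, 9) ⇒ equivalent

yes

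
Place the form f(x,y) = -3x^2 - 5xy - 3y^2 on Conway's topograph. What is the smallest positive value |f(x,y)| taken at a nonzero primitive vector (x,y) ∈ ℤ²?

translate: b→-1 (≡5 mod 6), so (3,5,3)→(3,-1,1)
flip: (3,-1,1)→(1,1,3)
reduced (well bottom): (1,1,3) with a≤c, −a<b≤a
well minimum |f| = |-1| = 1 (negative-definite)

1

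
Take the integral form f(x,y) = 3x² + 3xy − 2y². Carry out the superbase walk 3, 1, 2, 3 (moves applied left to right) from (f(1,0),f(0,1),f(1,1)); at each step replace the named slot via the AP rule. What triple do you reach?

start (3,-2,4) = (f(1,0),f(0,1),f(1,1))
replace slot 3: 2·(3+(-2)) − 4 = -2 → (3,-2,-2)
replace slot 1: 2·((-2)+(-2)) − 3 = -11 → (-11,-2,-2)
replace slot 2: 2·((-11)+(-2)) − (-2) = -24 → (-11,-24,-2)
replace slot 3: 2·((-11)+(-24)) − (-2) = -68 → (-11,-24,-68)

-11,-24,-68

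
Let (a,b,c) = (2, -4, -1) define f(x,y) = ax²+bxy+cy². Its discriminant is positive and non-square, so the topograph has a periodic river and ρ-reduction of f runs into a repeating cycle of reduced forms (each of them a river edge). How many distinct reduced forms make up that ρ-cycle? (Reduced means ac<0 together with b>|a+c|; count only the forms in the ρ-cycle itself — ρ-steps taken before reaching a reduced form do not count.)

D = 24, ⌊√D⌋ = 4
descent: ρ → (-1,4,2)  [lands on river]
river: ρ → (2,4,-1)
ρ-cycle length = 2 (tail of 1 descent step not counted)

2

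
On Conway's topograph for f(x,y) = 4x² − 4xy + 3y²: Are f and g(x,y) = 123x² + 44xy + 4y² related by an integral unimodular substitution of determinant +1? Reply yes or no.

D₁ = -32, D₂ = -32
f: translate: b→4 (≡-4 mod 8), so (4,-4,3)→(4,4,3)
f: flip: (4,4,3)→(3,-4,4)
f: translate: b→2 (≡-4 mod 6), so (3,-4,4)→(3,2,3)
f: reduced (well bottom): (3,2,3) with a≤c, −a<b≤a
g: flip: (123,44,4)→(4,-44,123)
g: translate: b→4 (≡-44 mod 8), so (4,-44,123)→(4,4,3)
g: flip: (4,4,3)→(3,-4,4)
g: translate: b→2 (≡-4 mod 6), so (3,-4,4)→(3,2,3)
g: reduced (well bottom): (3,2,3) with a≤c, −a<b≤a
reduced forms (3, 2, 3) vs (3, 2, 3) ⇒ equivalent

yes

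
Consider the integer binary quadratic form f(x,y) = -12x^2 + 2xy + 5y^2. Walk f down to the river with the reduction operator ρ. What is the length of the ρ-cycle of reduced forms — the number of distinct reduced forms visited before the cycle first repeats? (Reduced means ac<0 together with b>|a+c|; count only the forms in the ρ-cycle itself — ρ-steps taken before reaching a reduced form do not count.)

D = 244, ⌊√D⌋ = 15
descent: ρ → (5,8,-9)  [lands on river]
river: ρ → (-9,10,4)
river: ρ → (4,14,-3)
river: ρ → (-3,10,12)
river: ρ → (12,14,-1)
river: ρ → (-1,14,12)
river: ρ → (12,10,-3)
river: ρ → (-3,14,4)
river: ρ → (4,10,-9)
river: ρ → (-9,8,5)
river: ρ → (5,12,-5)
river: ρ → (-5,8,9)
river: ρ → (9,10,-4)
river: ρ → (-4,14,3)
river: ρ → (3,10,-12)
river: ρ → (-12,14,1)
river: ρ → (1,14,-12)
river: ρ → (-12,10,3)
river: ρ → (3,14,-4)
river: ρ → (-4,10,9)
river: ρ → (9,8,-5)
river: ρ → (-5,12,5)
ρ-cycle length = 22 (tail of 1 descent step not counted)

22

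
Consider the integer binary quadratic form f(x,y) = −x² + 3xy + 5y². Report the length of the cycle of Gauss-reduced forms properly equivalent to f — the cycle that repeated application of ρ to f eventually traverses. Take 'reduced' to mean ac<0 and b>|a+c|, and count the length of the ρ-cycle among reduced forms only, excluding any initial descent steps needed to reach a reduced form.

D = 29, ⌊√D⌋ = 5
descent: ρ → (5,-3,-1)
descent: ρ → (-1,5,1)  [lands on river]
river: ρ → (1,5,-1)
ρ-cycle length = 2 (tail of 2 descent steps not counted)

2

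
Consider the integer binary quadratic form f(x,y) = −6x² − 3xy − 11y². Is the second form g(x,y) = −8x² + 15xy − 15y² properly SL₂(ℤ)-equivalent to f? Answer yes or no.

D₁ = -255, D₂ = -255
f is negative-definite; reduce −f:
−f: reduced (well bottom): (6,3,11) with a≤c, −a<b≤a
flip sign back: reduced form of f is (-6,-3,-11)
g is negative-definite; reduce −g:
−g: translate: b→1 (≡-15 mod 16), so (8,-15,15)→(8,1,8)
−g: reduced (well bottom): (8,1,8) with a≤c, −a<b≤a
flip sign back: reduced form of g is (-8,-1,-8)
reduced forms (-6, -3, -11) vs (-8, -1, -8) ⇒ inequivalent

no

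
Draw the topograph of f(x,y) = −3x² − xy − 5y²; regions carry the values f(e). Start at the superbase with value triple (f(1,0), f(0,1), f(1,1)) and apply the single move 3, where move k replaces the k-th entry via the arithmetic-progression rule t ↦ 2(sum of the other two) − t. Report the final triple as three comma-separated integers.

start (-3,-5,-9) = (f(1,0),f(0,1),f(1,1))
replace slot 3: 2·((-3)+(-5)) − (-9) = -7 → (-3,-5,-7)

-3,-5,-7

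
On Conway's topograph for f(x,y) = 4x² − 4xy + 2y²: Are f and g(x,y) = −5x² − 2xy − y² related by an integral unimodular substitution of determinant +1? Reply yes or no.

D₁ = -16, D₂ = -16
f: translate: b→4 (≡-4 mod 8), so (4,-4,2)→(4,4,2)
f: flip: (4,4,2)→(2,-4,4)
f: translate: b→0 (≡-4 mod 4), so (2,-4,4)→(2,0,2)
f: reduced (well bottom): (2,0,2) with a≤c, −a<b≤a
g is negative-definite; reduce −g:
−g: flip: (5,2,1)→(1,-2,5)
−g: translate: b→0 (≡-2 mod 2), so (1,-2,5)→(1,0,4)
−g: reduced (well bottom): (1,0,4) with a≤c, −a<b≤a
flip sign back: reduced form of g is (-1,0,-4)
reduced forms (2, 0, 2) vs (-1, 0, -4) ⇒ inequivalent

no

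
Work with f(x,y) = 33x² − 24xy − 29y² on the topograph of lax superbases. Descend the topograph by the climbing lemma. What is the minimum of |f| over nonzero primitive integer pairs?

descent: ρ → (-29,24,33)  [lands on river]
river: ρ → (33,42,-20)
river: ρ → (-20,38,37)
river: ρ → (37,36,-21)
river: ρ → (-21,48,25)
river: ρ → (25,52,-17)
river: ρ → (-17,50,28)
river: ρ → (28,62,-5)
river: ρ → (-5,58,52)
river: ρ → (52,46,-11)
river: ρ → (-11,64,7)
river: ρ → (7,62,-20)
river: ρ → (-20,58,13)
river: ρ → (13,46,-44)
river: ρ → (-44,42,15)
river: ρ → (15,48,-35)
river: ρ → (-35,22,28)
river: ρ → (28,34,-29)
closes: descent 1, river 18
min |a| on river = 5

5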